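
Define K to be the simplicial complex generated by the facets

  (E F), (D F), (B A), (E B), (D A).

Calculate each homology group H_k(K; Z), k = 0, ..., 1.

Order the vertices as A < B < D < E < F. Listing each simplex with vertices in this order, K has dimension 1 with simplices:

  0-simplices (5): A, B, D, E, F
  1-simplices (5): AB, AD, BE, DF, EF

giving chain groups C_0 ≅ Z^5, C_1 ≅ Z^5.

The boundary map ∂_1: C_1 → C_0 is given by ∂[p,q] = [q] − [p].
The 5×5 boundary matrix has rank 4 and Smith normal form diag(1,1,1,1).

Computing H_k = (kernel of ∂_k) / (image of ∂_{k+1}):

  H_0: rank C_0 − rank ∂_1 = 5 − 4 = 1, and the invariant factors of ∂_1 are all 1, so H_0 = Z.
  H_1: rank ker ∂_1 − rank ∂_2 = (5 − 4) − 0 = 1, and there is no ∂_2, so H_1 = Z.

H_0 ≅ Z,  H_1 ≅ Z.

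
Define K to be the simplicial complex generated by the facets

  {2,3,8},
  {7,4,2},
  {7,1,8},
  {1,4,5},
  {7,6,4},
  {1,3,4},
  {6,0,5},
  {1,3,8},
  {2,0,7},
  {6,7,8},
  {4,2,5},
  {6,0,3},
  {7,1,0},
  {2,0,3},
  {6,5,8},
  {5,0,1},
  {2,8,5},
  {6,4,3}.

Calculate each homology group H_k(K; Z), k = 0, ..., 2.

Fix the vertex order 0 < 1 < 2 < 3 < 4 < 5 < 6 < 7 < 8 and write every simplex with vertices in increasing order. Then dim K = 2 and the simplices of K are:

  0-simplices (9): [0], [1], [2], [3], [4], [5], [6], [7], [8]
  1-simplices (27): (27 of them)
  2-simplices (18): [0,1,5], [0,1,7], [0,2,3], [0,2,7], [0,3,6], [0,5,6], [1,3,4], [1,3,8], [1,4,5], [1,7,8], [2,3,8], [2,4,5], [2,4,7], [2,5,8], [3,4,6], [4,6,7], [5,6,8], [6,7,8]

giving chain groups C_0 ≅ Z^9, C_1 ≅ Z^27, C_2 ≅ Z^18.

∂_1: C_1 → C_0 maps an edge to its endpoints' difference, ∂[p,q] = q − p.
This gives a 9×27 integer matrix of rank 8; reducing to Smith normal form yields diagonal entries (1,1,1,1,1,1,1,1).

Boundary ∂_2: C_2 → C_1 sends each 2-simplex [p,q,r] to [q,r] − [p,r] + [p,q]. For instance
  ∂[4,6,7] = [6,7] − [4,7] + [4,6],
  ∂[0,2,7] = [2,7] − [0,7] + [0,2].
The resulting 27×18 matrix has rank 17, and its Smith normal form has invariant factors (1,1,1,1,1,1,1,1,1,1,1,1,1,1,1,1,1).

Computing H_k = (kernel of ∂_k) / (image of ∂_{k+1}):

  H_0: rank C_0 − rank ∂_1 = 9 − 8 = 1, and the invariant factors of ∂_1 are all 1, so H_0 = Z.
  H_1: rank ker ∂_1 − rank ∂_2 = (27 − 8) − 17 = 2, and the invariant factors of ∂_2 are all 1, so H_1 = Z^2.
  H_2: rank ker ∂_2 − rank ∂_3 = (18 − 17) − 0 = 1, and there is no ∂_3, so H_2 = Z.

As a check, the Euler characteristic is 9 − 27 + 18 = 0, which agrees with 1 − 2 + 1 = 0.
(K is a triangulation of the torus T^2.)

H_0 = Z,  H_1 = Z^2,  H_2 = Z.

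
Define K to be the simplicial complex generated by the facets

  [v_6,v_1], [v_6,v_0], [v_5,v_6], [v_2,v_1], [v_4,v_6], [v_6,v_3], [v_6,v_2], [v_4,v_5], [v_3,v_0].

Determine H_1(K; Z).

H_1 = Z^3.

K has 7 vertices, 9 edges.
rank ∂_1 = 6, rank ∂_2 = 0 ⇒ b_1 = 9 − 6 − 0 = 3. So H_1 = Z^3.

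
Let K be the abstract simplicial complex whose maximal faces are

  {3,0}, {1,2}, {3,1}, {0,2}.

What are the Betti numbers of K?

Order the vertices as 0 < 1 < 2 < 3. Listing each simplex with vertices in this order, K has dimension 1 with simplices:

  0-simplices (4): [0], [1], [2], [3]
  1-simplices (4): [0,2], [0,3], [1,2], [1,3]

Hence C_0 ≅ Z^4, C_1 ≅ Z^4.

The boundary map ∂_1: C_1 → C_0 maps an edge to its endpoints' difference, ∂[p,q] = q − p. For instance
  ∂[0,3] = [3] − [0].
This gives a 4×4 integer matrix of rank 3; reducing to Smith normal form yields diagonal entries (1,1,1).

Reading off H_k = ker ∂_k / im ∂_{k+1}:

  H_0: rank C_0 − rank ∂_1 = 4 − 3 = 1, and the invariant factors of ∂_1 are all 1, so H_0 ≅ Z.
  H_1: rank ker ∂_1 − rank ∂_2 = (4 − 3) − 0 = 1, and there is no ∂_2, so H_1 ≅ Z.

(K is a triangulation of the circle S^1.)

Hence the Betti numbers are b_0 = 1, b_1 = 1.

b_0 = 1, b_1 = 1.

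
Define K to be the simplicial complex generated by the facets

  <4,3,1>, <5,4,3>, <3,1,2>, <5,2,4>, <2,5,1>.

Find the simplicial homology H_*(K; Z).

H_0 = Z,  H_1 = Z,  H_2 = 0.

Take the total order 1 < 2 < 3 < 4 < 5 on the vertex set. Then K (dimension 2) consists of the simplices:

  0-simplices (5): [1], [2], [3], [4], [5]
  1-simplices (10): [1,2], [1,3], [1,4], [1,5], [2,3], [2,4], [2,5], [3,4], [3,5], [4,5]
  2-simplices (5): [1,2,3], [1,2,5], [1,3,4], [2,4,5], [3,4,5]

Hence C_0 ≅ Z^5, C_1 ≅ Z^10, C_2 ≅ Z^5.

Boundary ∂_1: C_1 → C_0 maps an edge to its endpoints' difference, ∂[p,q] = q − p. For instance
  ∂[1,2] = [2] − [1].
This gives a 5×10 integer matrix of rank 4; reducing to Smith normal form yields diagonal entries (1,1,1,1).

∂_2: C_2 → C_1 maps a triangle to the signed sum of its edges. For instance
  ∂[1,2,5] = [2,5] − [1,5] + [1,2],
  ∂[1,2,3] = [2,3] − [1,3] + [1,2].
As a 10×5 matrix over Z this has rank 5, with invariant factors (1,1,1,1,1).

Reading off H_k = ker ∂_k / im ∂_{k+1}:

  H_0: rank C_0 − rank ∂_1 = 5 − 4 = 1, and the invariant factors of ∂_1 are all 1, so H_0 = Z.
  H_1: rank ker ∂_1 − rank ∂_2 = (10 − 4) − 5 = 1, and the invariant factors of ∂_2 are all 1, so H_1 = Z.
  H_2: rank ker ∂_2 − rank ∂_3 = (5 − 5) − 0 = 0, and there is no ∂_3, so H_2 = 0.

As a check, the Euler characteristic is 5 − 10 + 5 = 0, which agrees with 1 − 1 + 0 = 0.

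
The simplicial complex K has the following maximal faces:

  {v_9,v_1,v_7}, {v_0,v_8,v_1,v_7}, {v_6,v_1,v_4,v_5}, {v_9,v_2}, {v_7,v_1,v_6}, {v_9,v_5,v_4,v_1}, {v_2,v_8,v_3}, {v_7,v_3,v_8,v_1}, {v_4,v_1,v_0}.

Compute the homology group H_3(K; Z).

K has 10 vertices, 24 edges, 18 triangles, 4 3-simplices.
rank ∂_3 = 4, rank ∂_4 = 0 ⇒ b_3 = 4 − 4 − 0 = 0. So H_3 = 0.

H_3 ≅ 0.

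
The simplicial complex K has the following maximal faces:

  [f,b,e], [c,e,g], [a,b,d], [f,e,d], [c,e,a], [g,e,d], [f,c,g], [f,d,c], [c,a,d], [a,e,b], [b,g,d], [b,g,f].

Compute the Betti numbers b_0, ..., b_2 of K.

We work with the vertex ordering a < b < c < d < e < f < g. The simplices of K, each written with vertices in increasing order, are:

  0-simplices (7): a, b, c, d, e, f, g
  1-simplices (18): ab, ac, ad, ae, bd, be, bf, bg, cd, ce, cf, cg, de, df, dg, ef, eg, fg
  2-simplices (12): abd, abe, acd, ace, bdg, bef, bfg, cdf, ceg, cfg, def, deg

so the chain groups are C_0 ≅ Z^7, C_1 ≅ Z^18, C_2 ≅ Z^12.

∂_1: C_1 → C_0 sends each edge [p,q] (with p < q) to q − p.
The resulting 7×18 matrix has rank 6, and its Smith normal form has invariant factors (1,1,1,1,1,1).

Boundary ∂_2: C_2 → C_1 maps a triangle to the signed sum of its edges. For instance
  ∂abe = be − ae + ab,
  ∂bef = ef − bf + be.
As a 18×12 matrix over Z this has rank 12, with invariant factors (1,1,1,1,1,1,1,1,1,1,1,2).

Reading off H_k = ker ∂_k / im ∂_{k+1}:

  H_0: rank C_0 − rank ∂_1 = 7 − 6 = 1, and the invariant factors of ∂_1 are all 1, so H_0 = Z.
  H_1: rank ker ∂_1 − rank ∂_2 = (18 − 6) − 12 = 0, and ∂_2 has invariant factor 2 > 1, so H_1 = Z/2Z.
  H_2: rank ker ∂_2 − rank ∂_3 = (12 − 12) − 0 = 0, and there is no ∂_3, so H_2 = 0.

As a check, the Euler characteristic is 7 − 18 + 12 = 1, which agrees with 1 − 0 + 0 = 1.

Hence the Betti numbers are b_0 = 1, b_1 = 0, b_2 = 0.

b_0 = 1, b_1 = 0, b_2 = 0.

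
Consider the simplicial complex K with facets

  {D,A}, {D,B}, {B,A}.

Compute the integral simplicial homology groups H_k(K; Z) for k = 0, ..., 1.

Fix the vertex order A < B < D and write every simplex with vertices in increasing order. Then dim K = 1 and the simplices of K are:

  0-simplices (3): A, B, D
  1-simplices (3): AB, AD, BD

Hence C_0 ≅ Z^3, C_1 ≅ Z^3.

The boundary map ∂_1: C_1 → C_0 maps an edge to its endpoints' difference, ∂[p,q] = q − p. For instance
  ∂BD = D − B.
As a 3×3 matrix over Z this has rank 2, with invariant factors (1,1).

Reading off H_k = ker ∂_k / im ∂_{k+1}:

  H_0: rank C_0 − rank ∂_1 = 3 − 2 = 1, and the invariant factors of ∂_1 are all 1, so H_0 ≅ Z.
  H_1: rank ker ∂_1 − rank ∂_2 = (3 − 2) − 0 = 1, and there is no ∂_2, so H_1 ≅ Z.

As a check, the Euler characteristic is 3 − 3 = 0, which agrees with 1 − 1 = 0.

H_0 ≅ Z,  H_1 ≅ Z.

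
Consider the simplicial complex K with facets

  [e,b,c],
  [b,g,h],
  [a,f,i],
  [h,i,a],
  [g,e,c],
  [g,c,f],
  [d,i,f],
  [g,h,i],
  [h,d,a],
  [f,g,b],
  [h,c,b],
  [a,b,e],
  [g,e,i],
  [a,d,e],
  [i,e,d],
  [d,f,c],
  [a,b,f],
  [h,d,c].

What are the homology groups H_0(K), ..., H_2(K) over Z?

Order the vertices as a < b < c < d < e < f < g < h < i. Listing each simplex with vertices in this order, K has dimension 2 with simplices:

  0-simplices (9): a, b, c, d, e, f, g, h, i
  1-simplices (27): ab, ad, ae, af, ah, ai, bc, be, bf, bg, bh, cd, ce, cf, cg, ch, de, df, dh, di, eg, ei, fg, fi, gh, gi, hi
  2-simplices (18): abe, abf, ade, adh, afi, ahi, bce, bch, bfg, bgh, cdf, cdh, ceg, cfg, dei, dfi, egi, ghi

giving chain groups C_0 ≅ Z^9, C_1 ≅ Z^27, C_2 ≅ Z^18.

∂_1: C_1 → C_0 sends each edge [p,q] (with p < q) to q − p. For instance
  ∂ce = e − c.
The 9×27 boundary matrix has rank 8 and Smith normal form diag(1,1,1,1,1,1,1,1).

Boundary ∂_2: C_2 → C_1 acts by ∂[p,q,r] = [q,r] − [p,r] + [p,q]. For instance
  ∂cdh = dh − ch + cd,
  ∂dfi = fi − di + df.
The 27×18 boundary matrix has rank 18 and Smith normal form diag(1,1,1,1,1,1,1,1,1,1,1,1,1,1,1,1,1,2).

From H_k ≅ ker(∂_k) / im(∂_{k+1}) we obtain:

  H_0: rank C_0 − rank ∂_1 = 9 − 8 = 1, and the invariant factors of ∂_1 are all 1, so H_0 ≅ Z.
  H_1: rank ker ∂_1 − rank ∂_2 = (27 − 8) − 18 = 1, and ∂_2 has invariant factor 2 > 1, so H_1 ≅ Z ⊕ Z/2Z.
  H_2: rank ker ∂_2 − rank ∂_3 = (18 − 18) − 0 = 0, and there is no ∂_3, so H_2 ≅ 0.

(K is a triangulation of the Klein bottle.)

H_0 = Z,  H_1 = Z ⊕ Z/2Z,  H_2 = 0.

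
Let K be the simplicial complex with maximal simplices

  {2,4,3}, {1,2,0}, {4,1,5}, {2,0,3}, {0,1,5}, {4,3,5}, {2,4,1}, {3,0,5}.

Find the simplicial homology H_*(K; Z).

H_0 = Z,  H_1 = 0,  H_2 = Z.

Take the total order 0 < 1 < 2 < 3 < 4 < 5 on the vertex set. Then K (dimension 2) consists of the simplices:

  0-simplices (6): [0], [1], [2], [3], [4], [5]
  1-simplices (12): [0,1], [0,2], [0,3], [0,5], [1,2], [1,4], [1,5], [2,3], [2,4], [3,4], [3,5], [4,5]
  2-simplices (8): [0,1,2], [0,1,5], [0,2,3], [0,3,5], [1,2,4], [1,4,5], [2,3,4], [3,4,5]

Hence C_0 ≅ Z^6, C_1 ≅ Z^12, C_2 ≅ Z^8.

Boundary ∂_1: C_1 → C_0 sends each edge [p,q] (with p < q) to q − p. For instance
  ∂[2,3] = [3] − [2].
This gives a 6×12 integer matrix of rank 5; reducing to Smith normal form yields diagonal entries (1,1,1,1,1).

∂_2: C_2 → C_1 sends each 2-simplex [p,q,r] to [q,r] − [p,r] + [p,q]. For instance
  ∂[0,1,5] = [1,5] − [0,5] + [0,1],
  ∂[1,4,5] = [4,5] − [1,5] + [1,4].
This gives a 12×8 integer matrix of rank 7; reducing to Smith normal form yields diagonal entries (1,1,1,1,1,1,1).

Reading off H_k = ker ∂_k / im ∂_{k+1}:

  H_0: rank C_0 − rank ∂_1 = 6 − 5 = 1, and the invariant factors of ∂_1 are all 1, so H_0 = Z.
  H_1: rank ker ∂_1 − rank ∂_2 = (12 − 5) − 7 = 0, and the invariant factors of ∂_2 are all 1, so H_1 = 0.
  H_2: rank ker ∂_2 − rank ∂_3 = (8 − 7) − 0 = 1, and there is no ∂_3, so H_2 = Z.

As a check, the Euler characteristic is 6 − 12 + 8 = 2, which agrees with 1 − 0 + 1 = 2.
(K is a triangulation of the 2-sphere S^2.)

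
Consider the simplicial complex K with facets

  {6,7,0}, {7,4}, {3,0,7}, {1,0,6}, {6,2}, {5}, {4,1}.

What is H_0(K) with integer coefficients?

Fix the vertex order 0 < 1 < 2 < 3 < 4 < 5 < 6 < 7 and write every simplex with vertices in increasing order. Then dim K = 2 and the simplices of K are:

  0-simplices (8): [0], [1], [2], [3], [4], [5], [6], [7]
  1-simplices (10): [0,1], [0,3], [0,6], [0,7], [1,4], [1,6], [2,6], [3,7], [4,7], [6,7]
  2-simplices (3): [0,1,6], [0,3,7], [0,6,7]

so the chain groups are C_0 ≅ Z^8, C_1 ≅ Z^10, C_2 ≅ Z^3.

∂_1: C_1 → C_0 is given by ∂[p,q] = [q] − [p]. For instance
  ∂[4,7] = [7] − [4].
As a 8×10 matrix over Z this has rank 6, with invariant factors (1,1,1,1,1,1).

Boundary ∂_2: C_2 → C_1 acts by ∂[p,q,r] = [q,r] − [p,r] + [p,q]. For instance
  ∂[0,6,7] = [6,7] − [0,7] + [0,6],
  ∂[0,1,6] = [1,6] − [0,6] + [0,1].
As a 10×3 matrix over Z this has rank 3, with invariant factors (1,1,1).

From H_k ≅ ker(∂_k) / im(∂_{k+1}) we obtain:

  H_0: rank C_0 − rank ∂_1 = 8 − 6 = 2, and the invariant factors of ∂_1 are all 1, so H_0 = Z^2.

H_0 ≅ Z^2.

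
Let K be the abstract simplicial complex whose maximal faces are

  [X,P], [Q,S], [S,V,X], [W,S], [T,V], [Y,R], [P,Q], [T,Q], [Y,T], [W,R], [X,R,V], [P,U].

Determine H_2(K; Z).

H_2 = 0.

Order the vertices as P < Q < R < S < T < U < V < W < X < Y. Listing each simplex with vertices in this order, K has dimension 2 with simplices:

  0-simplices (10): P, Q, R, S, T, U, V, W, X, Y
  1-simplices (15): PQ, PU, PX, QS, QT, RV, RW, RX, RY, SV, SW, SX, TV, TY, VX
  2-simplices (2): RVX, SVX

so the chain groups are C_0 ≅ Z^10, C_1 ≅ Z^15, C_2 ≅ Z^2.

Boundary ∂_1: C_1 → C_0 maps an edge to its endpoints' difference, ∂[p,q] = q − p.
The 10×15 boundary matrix has rank 9 and Smith normal form diag(1,1,1,1,1,1,1,1,1).

Boundary ∂_2: C_2 → C_1 acts by ∂[p,q,r] = [q,r] − [p,r] + [p,q]. For instance
  ∂SVX = VX − SX + SV,
  ∂RVX = VX − RX + RV.
The 15×2 boundary matrix has rank 2 and Smith normal form diag(1,1).

From H_k ≅ ker(∂_k) / im(∂_{k+1}) we obtain:

  H_2: rank ker ∂_2 − rank ∂_3 = (2 − 2) − 0 = 0, and there is no ∂_3, so H_2 = 0.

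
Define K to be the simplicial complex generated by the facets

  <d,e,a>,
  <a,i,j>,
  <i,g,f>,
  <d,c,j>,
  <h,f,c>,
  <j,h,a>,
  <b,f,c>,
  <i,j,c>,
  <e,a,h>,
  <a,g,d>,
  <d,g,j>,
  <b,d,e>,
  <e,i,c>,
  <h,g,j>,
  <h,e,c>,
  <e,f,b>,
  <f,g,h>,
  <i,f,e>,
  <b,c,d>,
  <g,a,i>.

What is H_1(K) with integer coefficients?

Fix the vertex order a < b < c < d < e < f < g < h < i < j and write every simplex with vertices in increasing order. Then dim K = 2 and the simplices of K are:

  0-simplices (10): a, b, c, d, e, f, g, h, i, j
  1-simplices (30): ad, ae, ag, ah, ai, aj, bc, bd, be, bf, cd, ce, cf, ch, ci, cj, de, dg, dj, ef, eh, ei, fg, fh, fi, gh, gi, gj, hj, ij
  2-simplices (20): ade, adg, aeh, agi, ahj, aij, bcd, bcf, bde, bef, cdj, ceh, cei, cfh, cij, dgj, efi, fgh, fgi, ghj

so the chain groups are C_0 ≅ Z^10, C_1 ≅ Z^30, C_2 ≅ Z^20.

∂_1: C_1 → C_0 sends each edge [p,q] (with p < q) to q − p.
The resulting 10×30 matrix has rank 9, and its Smith normal form has invariant factors (1,1,1,1,1,1,1,1,1).

Boundary ∂_2: C_2 → C_1 acts by ∂[p,q,r] = [q,r] − [p,r] + [p,q]. For instance
  ∂ade = de − ae + ad,
  ∂bcd = cd − bd + bc.
The 30×20 boundary matrix has rank 20 and Smith normal form diag(1,1,1,1,1,1,1,1,1,1,1,1,1,1,1,1,1,1,1,2).

Reading off H_k = ker ∂_k / im ∂_{k+1}:

  H_1: rank ker ∂_1 − rank ∂_2 = (30 − 9) − 20 = 1, and ∂_2 has invariant factor 2 > 1, so H_1 = Z ⊕ Z/2Z.

H_1 ≅ Z ⊕ Z/2Z.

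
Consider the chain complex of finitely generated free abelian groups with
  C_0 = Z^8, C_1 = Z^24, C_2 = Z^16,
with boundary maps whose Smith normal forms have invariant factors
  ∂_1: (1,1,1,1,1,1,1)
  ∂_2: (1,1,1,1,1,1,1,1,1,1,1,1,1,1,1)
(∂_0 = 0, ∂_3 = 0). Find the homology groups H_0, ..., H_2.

H_0 ≅ Z,  H_1 ≅ Z^2,  H_2 ≅ Z.

H_0: b_0 = 8 − 0 − 7 = 1; torsion from ∂_1 factors > 1: none. So H_0 ≅ Z.
H_1: b_1 = 24 − 7 − 15 = 2; torsion from ∂_2 factors > 1: none. So H_1 ≅ Z^2.
H_2: b_2 = 16 − 15 − 0 = 1; torsion from ∂_3 factors > 1: none. So H_2 ≅ Z.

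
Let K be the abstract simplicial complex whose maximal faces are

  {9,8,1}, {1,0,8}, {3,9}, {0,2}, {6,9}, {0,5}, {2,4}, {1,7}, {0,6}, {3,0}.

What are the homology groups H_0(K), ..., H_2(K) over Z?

H_0 ≅ Z,  H_1 ≅ Z^2,  H_2 = 0.

Take the total order 0 < 1 < 2 < 3 < 4 < 5 < 6 < 7 < 8 < 9 on the vertex set. Then K (dimension 2) consists of the simplices:

  0-simplices (10): [0], [1], [2], [3], [4], [5], [6], [7], [8], [9]
  1-simplices (13): [0,1], [0,2], [0,3], [0,5], [0,6], [0,8], [1,7], [1,8], [1,9], [2,4], [3,9], [6,9], [8,9]
  2-simplices (2): [0,1,8], [1,8,9]

so the chain groups are C_0 ≅ Z^10, C_1 ≅ Z^13, C_2 ≅ Z^2.

∂_1: C_1 → C_0 sends each edge [p,q] (with p < q) to q − p.
This gives a 10×13 integer matrix of rank 9; reducing to Smith normal form yields diagonal entries (1,1,1,1,1,1,1,1,1).

∂_2: C_2 → C_1 maps a triangle to the signed sum of its edges. For instance
  ∂[1,8,9] = [8,9] − [1,9] + [1,8],
  ∂[0,1,8] = [1,8] − [0,8] + [0,1].
This gives a 13×2 integer matrix of rank 2; reducing to Smith normal form yields diagonal entries (1,1).

Reading off H_k = ker ∂_k / im ∂_{k+1}:

  H_0: rank C_0 − rank ∂_1 = 10 − 9 = 1, and the invariant factors of ∂_1 are all 1, so H_0 = Z.
  H_1: rank ker ∂_1 − rank ∂_2 = (13 − 9) − 2 = 2, and the invariant factors of ∂_2 are all 1, so H_1 = Z^2.
  H_2: rank ker ∂_2 − rank ∂_3 = (2 − 2) − 0 = 0, and there is no ∂_3, so H_2 = 0.

As a check, the Euler characteristic is 10 − 13 + 2 = -1, which agrees with 1 − 2 + 0 = -1.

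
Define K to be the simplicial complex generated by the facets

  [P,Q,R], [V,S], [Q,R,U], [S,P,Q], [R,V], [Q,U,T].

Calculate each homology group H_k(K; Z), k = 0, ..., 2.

We work with the vertex ordering P < Q < R < S < T < U < V. The simplices of K, each written with vertices in increasing order, are:

  0-simplices (7): P, Q, R, S, T, U, V
  1-simplices (11): PQ, PR, PS, QR, QS, QT, QU, RU, RV, SV, TU
  2-simplices (4): PQR, PQS, QRU, QTU

so the chain groups are C_0 ≅ Z^7, C_1 ≅ Z^11, C_2 ≅ Z^4.

Boundary ∂_1: C_1 → C_0 sends each edge [p,q] (with p < q) to q − p.
The resulting 7×11 matrix has rank 6, and its Smith normal form has invariant factors (1,1,1,1,1,1).

The boundary map ∂_2: C_2 → C_1 maps a triangle to the signed sum of its edges. For instance
  ∂QRU = RU − QU + QR,
  ∂QTU = TU − QU + QT.
This gives a 11×4 integer matrix of rank 4; reducing to Smith normal form yields diagonal entries (1,1,1,1).

Reading off H_k = ker ∂_k / im ∂_{k+1}:

  H_0: rank C_0 − rank ∂_1 = 7 − 6 = 1, and the invariant factors of ∂_1 are all 1, so H_0 = Z.
  H_1: rank ker ∂_1 − rank ∂_2 = (11 − 6) − 4 = 1, and the invariant factors of ∂_2 are all 1, so H_1 = Z.
  H_2: rank ker ∂_2 − rank ∂_3 = (4 − 4) − 0 = 0, and there is no ∂_3, so H_2 = 0.

H_0 = Z,  H_1 = Z,  H_2 = 0.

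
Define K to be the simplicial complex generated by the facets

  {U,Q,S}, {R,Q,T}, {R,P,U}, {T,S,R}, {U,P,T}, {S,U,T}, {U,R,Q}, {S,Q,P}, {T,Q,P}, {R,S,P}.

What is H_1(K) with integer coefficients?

H_1 = Z/2.

K has 6 vertices, 15 edges, 10 triangles.
rank ∂_1 = 5, rank ∂_2 = 10 ⇒ b_1 = 15 − 5 − 10 = 0; ∂_2 has invariant factor(s) [2] giving torsion. So H_1 ≅ Z/2.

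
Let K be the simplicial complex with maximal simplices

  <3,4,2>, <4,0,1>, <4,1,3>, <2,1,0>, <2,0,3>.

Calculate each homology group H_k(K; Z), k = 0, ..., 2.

We work with the vertex ordering 0 < 1 < 2 < 3 < 4. The simplices of K, each written with vertices in increasing order, are:

  0-simplices (5): [0], [1], [2], [3], [4]
  1-simplices (10): [0,1], [0,2], [0,3], [0,4], [1,2], [1,3], [1,4], [2,3], [2,4], [3,4]
  2-simplices (5): [0,1,2], [0,1,4], [0,2,3], [1,3,4], [2,3,4]

giving chain groups C_0 ≅ Z^5, C_1 ≅ Z^10, C_2 ≅ Z^5.

Boundary ∂_1: C_1 → C_0 sends each edge [p,q] (with p < q) to q − p.
The resulting 5×10 matrix has rank 4, and its Smith normal form has invariant factors (1,1,1,1).

Boundary ∂_2: C_2 → C_1 acts by ∂[p,q,r] = [q,r] − [p,r] + [p,q]. For instance
  ∂[2,3,4] = [3,4] − [2,4] + [2,3],
  ∂[0,1,4] = [1,4] − [0,4] + [0,1].
As a 10×5 matrix over Z this has rank 5, with invariant factors (1,1,1,1,1).

From H_k ≅ ker(∂_k) / im(∂_{k+1}) we obtain:

  H_0: rank C_0 − rank ∂_1 = 5 − 4 = 1, and the invariant factors of ∂_1 are all 1, so H_0 = Z.
  H_1: rank ker ∂_1 − rank ∂_2 = (10 − 4) − 5 = 1, and the invariant factors of ∂_2 are all 1, so H_1 = Z.
  H_2: rank ker ∂_2 − rank ∂_3 = (5 − 5) − 0 = 0, and there is no ∂_3, so H_2 = 0.

As a check, the Euler characteristic is 5 − 10 + 5 = 0, which agrees with 1 − 1 + 0 = 0.

H_0 = Z,  H_1 = Z,  H_2 = 0.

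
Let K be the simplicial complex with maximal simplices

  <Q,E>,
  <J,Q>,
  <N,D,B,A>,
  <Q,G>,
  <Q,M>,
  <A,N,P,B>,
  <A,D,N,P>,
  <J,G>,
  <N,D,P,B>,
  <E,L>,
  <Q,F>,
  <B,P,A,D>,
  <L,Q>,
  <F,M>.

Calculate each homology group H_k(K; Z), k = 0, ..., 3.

H_0 = Z^2,  H_1 = Z^3,  H_2 = 0,  H_3 = Z.

We work with the vertex ordering A < B < D < E < F < G < J < L < M < N < P < Q. The simplices of K, each written with vertices in increasing order, are:

  0-simplices (12): A, B, D, E, F, G, J, L, M, N, P, Q
  1-simplices (19): AB, AD, AN, AP, BD, BN, BP, DN, DP, EL, EQ, FM, FQ, GJ, GQ, JQ, LQ, MQ, NP
  2-simplices (10): ABD, ABN, ABP, ADN, ADP, ANP, BDN, BDP, BNP, DNP
  3-simplices (5): ABDN, ABDP, ABNP, ADNP, BDNP

so the chain groups are C_0 ≅ Z^12, C_1 ≅ Z^19, C_2 ≅ Z^10, C_3 ≅ Z^5.

∂_1: C_1 → C_0 sends each edge [p,q] (with p < q) to q − p.
As a 12×19 matrix over Z this has rank 10, with invariant factors (1,1,1,1,1,1,1,1,1,1).

∂_2: C_2 → C_1 sends each 2-simplex [p,q,r] to [q,r] − [p,r] + [p,q]. For instance
  ∂ABN = BN − AN + AB,
  ∂ADP = DP − AP + AD.
This gives a 19×10 integer matrix of rank 6; reducing to Smith normal form yields diagonal entries (1,1,1,1,1,1).

The boundary map ∂_3: C_3 → C_2 sends each 3-simplex σ to the alternating sum Σ_i (−1)^i (σ with its i-th vertex removed). For instance
  ∂ABDN = BDN − ADN + ABN − ABD,
  ∂ABDP = BDP − ADP + ABP − ABD.
This gives a 10×5 integer matrix of rank 4; reducing to Smith normal form yields diagonal entries (1,1,1,1).

From H_k ≅ ker(∂_k) / im(∂_{k+1}) we obtain:

  H_0: rank C_0 − rank ∂_1 = 12 − 10 = 2, and the invariant factors of ∂_1 are all 1, so H_0 ≅ Z^2.
  H_1: rank ker ∂_1 − rank ∂_2 = (19 − 10) − 6 = 3, and the invariant factors of ∂_2 are all 1, so H_1 ≅ Z^3.
  H_2: rank ker ∂_2 − rank ∂_3 = (10 − 6) − 4 = 0, and the invariant factors of ∂_3 are all 1, so H_2 ≅ 0.
  H_3: rank ker ∂_3 − rank ∂_4 = (5 − 4) − 0 = 1, and there is no ∂_4, so H_3 ≅ Z.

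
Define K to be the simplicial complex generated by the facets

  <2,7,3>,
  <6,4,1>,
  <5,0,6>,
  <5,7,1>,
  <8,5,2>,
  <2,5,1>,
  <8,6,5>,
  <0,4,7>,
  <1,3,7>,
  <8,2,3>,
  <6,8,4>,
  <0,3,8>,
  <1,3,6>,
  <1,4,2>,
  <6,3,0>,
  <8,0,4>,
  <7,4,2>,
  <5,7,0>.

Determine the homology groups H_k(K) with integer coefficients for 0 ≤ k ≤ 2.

Order the vertices as 0 < 1 < 2 < 3 < 4 < 5 < 6 < 7 < 8. Listing each simplex with vertices in this order, K has dimension 2 with simplices:

  0-simplices (9): [0], [1], [2], [3], [4], [5], [6], [7], [8]
  1-simplices (27): (27 of them)
  2-simplices (18): [0,3,6], [0,3,8], [0,4,7], [0,4,8], [0,5,6], [0,5,7], [1,2,4], [1,2,5], [1,3,6], [1,3,7], [1,4,6], [1,5,7], [2,3,7], [2,3,8], [2,4,7], [2,5,8], [4,6,8], [5,6,8]

Hence C_0 ≅ Z^9, C_1 ≅ Z^27, C_2 ≅ Z^18.

Boundary ∂_1: C_1 → C_0 sends each edge [p,q] (with p < q) to q − p. For instance
  ∂[1,3] = [3] − [1].
As a 9×27 matrix over Z this has rank 8, with invariant factors (1,1,1,1,1,1,1,1).

∂_2: C_2 → C_1 maps a triangle to the signed sum of its edges. For instance
  ∂[2,4,7] = [4,7] − [2,7] + [2,4],
  ∂[0,3,6] = [3,6] − [0,6] + [0,3].
The 27×18 boundary matrix has rank 18 and Smith normal form diag(1,1,1,1,1,1,1,1,1,1,1,1,1,1,1,1,1,2).

From H_k ≅ ker(∂_k) / im(∂_{k+1}) we obtain:

  H_0: rank C_0 − rank ∂_1 = 9 − 8 = 1, and the invariant factors of ∂_1 are all 1, so H_0 = Z.
  H_1: rank ker ∂_1 − rank ∂_2 = (27 − 8) − 18 = 1, and ∂_2 has invariant factor 2 > 1, so H_1 = Z ⊕ Z_2.
  H_2: rank ker ∂_2 − rank ∂_3 = (18 − 18) − 0 = 0, and there is no ∂_3, so H_2 = 0.

As a check, the Euler characteristic is 9 − 27 + 18 = 0, which agrees with 1 − 1 + 0 = 0.

H_0 = Z,  H_1 = Z ⊕ Z_2,  H_2 = 0.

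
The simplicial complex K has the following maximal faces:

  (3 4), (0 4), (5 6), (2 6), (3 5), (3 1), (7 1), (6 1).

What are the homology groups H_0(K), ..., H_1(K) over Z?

H_0 ≅ Z,  H_1 ≅ Z.

We work with the vertex ordering 0 < 1 < 2 < 3 < 4 < 5 < 6 < 7. The simplices of K, each written with vertices in increasing order, are:

  0-simplices (8): [0], [1], [2], [3], [4], [5], [6], [7]
  1-simplices (8): [0,4], [1,3], [1,6], [1,7], [2,6], [3,4], [3,5], [5,6]

giving chain groups C_0 ≅ Z^8, C_1 ≅ Z^8.

The boundary map ∂_1: C_1 → C_0 maps an edge to its endpoints' difference, ∂[p,q] = q − p.
The 8×8 boundary matrix has rank 7 and Smith normal form diag(1,1,1,1,1,1,1).

From H_k ≅ ker(∂_k) / im(∂_{k+1}) we obtain:

  H_0: rank C_0 − rank ∂_1 = 8 − 7 = 1, and the invariant factors of ∂_1 are all 1, so H_0 = Z.
  H_1: rank ker ∂_1 − rank ∂_2 = (8 − 7) − 0 = 1, and there is no ∂_2, so H_1 = Z.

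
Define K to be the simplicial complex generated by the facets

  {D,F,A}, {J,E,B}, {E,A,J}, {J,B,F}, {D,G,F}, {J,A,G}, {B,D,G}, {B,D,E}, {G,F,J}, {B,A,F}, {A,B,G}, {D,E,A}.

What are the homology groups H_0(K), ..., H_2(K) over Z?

Fix the vertex order A < B < D < E < F < G < J and write every simplex with vertices in increasing order. Then dim K = 2 and the simplices of K are:

  0-simplices (7): A, B, D, E, F, G, J
  1-simplices (18): AB, AD, AE, AF, AG, AJ, BD, BE, BF, BG, BJ, DE, DF, DG, EJ, FG, FJ, GJ
  2-simplices (12): ABF, ABG, ADE, ADF, AEJ, AGJ, BDE, BDG, BEJ, BFJ, DFG, FGJ

Hence C_0 ≅ Z^7, C_1 ≅ Z^18, C_2 ≅ Z^12.

Boundary ∂_1: C_1 → C_0 is given by ∂[p,q] = [q] − [p].
As a 7×18 matrix over Z this has rank 6, with invariant factors (1,1,1,1,1,1).

Boundary ∂_2: C_2 → C_1 maps a triangle to the signed sum of its edges. For instance
  ∂BDE = DE − BE + BD,
  ∂FGJ = GJ − FJ + FG.
This gives a 18×12 integer matrix of rank 12; reducing to Smith normal form yields diagonal entries (1,1,1,1,1,1,1,1,1,1,1,2).

Computing H_k = (kernel of ∂_k) / (image of ∂_{k+1}):

  H_0: rank C_0 − rank ∂_1 = 7 − 6 = 1, and the invariant factors of ∂_1 are all 1, so H_0 ≅ Z.
  H_1: rank ker ∂_1 − rank ∂_2 = (18 − 6) − 12 = 0, and ∂_2 has invariant factor 2 > 1, so H_1 ≅ Z/2.
  H_2: rank ker ∂_2 − rank ∂_3 = (12 − 12) − 0 = 0, and there is no ∂_3, so H_2 ≅ 0.

H_0 ≅ Z,  H_1 ≅ Z/2,  H_2 = 0.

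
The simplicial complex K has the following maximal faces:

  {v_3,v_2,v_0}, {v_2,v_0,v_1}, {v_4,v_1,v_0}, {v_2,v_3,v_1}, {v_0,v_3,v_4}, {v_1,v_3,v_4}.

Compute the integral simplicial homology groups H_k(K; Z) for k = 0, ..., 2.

We work with the vertex ordering v_0 < v_1 < v_2 < v_3 < v_4. The simplices of K, each written with vertices in increasing order, are:

  0-simplices (5): [v_0], [v_1], [v_2], [v_3], [v_4]
  1-simplices (9): [v_0,v_1], [v_0,v_2], [v_0,v_3], [v_0,v_4], [v_1,v_2], [v_1,v_3], [v_1,v_4], [v_2,v_3], [v_3,v_4]
  2-simplices (6): [v_0,v_1,v_2], [v_0,v_1,v_4], [v_0,v_2,v_3], [v_0,v_3,v_4], [v_1,v_2,v_3], [v_1,v_3,v_4]

so the chain groups are C_0 ≅ Z^5, C_1 ≅ Z^9, C_2 ≅ Z^6.

Boundary ∂_1: C_1 → C_0 is given by ∂[p,q] = [q] − [p]. For instance
  ∂[v_1,v_2] = [v_2] − [v_1].
As a 5×9 matrix over Z this has rank 4, with invariant factors (1,1,1,1).

Boundary ∂_2: C_2 → C_1 maps a triangle to the signed sum of its edges. For instance
  ∂[v_1,v_3,v_4] = [v_3,v_4] − [v_1,v_4] + [v_1,v_3],
  ∂[v_0,v_2,v_3] = [v_2,v_3] − [v_0,v_3] + [v_0,v_2].
The 9×6 boundary matrix has rank 5 and Smith normal form diag(1,1,1,1,1).

Now H_k = ker ∂_k / im ∂_{k+1}, so:

  H_0: rank C_0 − rank ∂_1 = 5 − 4 = 1, and the invariant factors of ∂_1 are all 1, so H_0 = Z.
  H_1: rank ker ∂_1 − rank ∂_2 = (9 − 4) − 5 = 0, and the invariant factors of ∂_2 are all 1, so H_1 = 0.
  H_2: rank ker ∂_2 − rank ∂_3 = (6 − 5) − 0 = 1, and there is no ∂_3, so H_2 = Z.

(K is a triangulation of the 2-sphere S^2.)

H_0 = Z,  H_1 = 0,  H_2 = Z.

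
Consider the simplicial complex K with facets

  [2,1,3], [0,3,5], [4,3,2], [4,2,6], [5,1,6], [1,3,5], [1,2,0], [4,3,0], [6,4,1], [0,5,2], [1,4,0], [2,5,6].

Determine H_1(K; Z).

H_1 ≅ Z_2.

Take the total order 0 < 1 < 2 < 3 < 4 < 5 < 6 on the vertex set. Then K (dimension 2) consists of the simplices:

  0-simplices (7): [0], [1], [2], [3], [4], [5], [6]
  1-simplices (18): [0,1], [0,2], [0,3], [0,4], [0,5], [1,2], [1,3], [1,4], [1,5], [1,6], [2,3], [2,4], [2,5], [2,6], [3,4], [3,5], [4,6], [5,6]
  2-simplices (12): [0,1,2], [0,1,4], [0,2,5], [0,3,4], [0,3,5], [1,2,3], [1,3,5], [1,4,6], [1,5,6], [2,3,4], [2,4,6], [2,5,6]

giving chain groups C_0 ≅ Z^7, C_1 ≅ Z^18, C_2 ≅ Z^12.

∂_1: C_1 → C_0 sends each edge [p,q] (with p < q) to q − p. For instance
  ∂[2,3] = [3] − [2].
As a 7×18 matrix over Z this has rank 6, with invariant factors (1,1,1,1,1,1).

∂_2: C_2 → C_1 maps a triangle to the signed sum of its edges. For instance
  ∂[0,2,5] = [2,5] − [0,5] + [0,2],
  ∂[1,4,6] = [4,6] − [1,6] + [1,4].
The 18×12 boundary matrix has rank 12 and Smith normal form diag(1,1,1,1,1,1,1,1,1,1,1,2).

Now H_k = ker ∂_k / im ∂_{k+1}, so:

  H_1: rank ker ∂_1 − rank ∂_2 = (18 − 6) − 12 = 0, and ∂_2 has invariant factor 2 > 1, so H_1 ≅ Z_2.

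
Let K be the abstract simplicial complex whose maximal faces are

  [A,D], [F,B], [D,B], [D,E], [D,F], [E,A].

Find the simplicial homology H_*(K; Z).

H_0 = Z,  H_1 = Z^2.

Fix the vertex order A < B < D < E < F and write every simplex with vertices in increasing order. Then dim K = 1 and the simplices of K are:

  0-simplices (5): A, B, D, E, F
  1-simplices (6): AD, AE, BD, BF, DE, DF

Hence C_0 ≅ Z^5, C_1 ≅ Z^6.

∂_1: C_1 → C_0 is given by ∂[p,q] = [q] − [p]. For instance
  ∂BF = F − B.
The 5×6 boundary matrix has rank 4 and Smith normal form diag(1,1,1,1).

Now H_k = ker ∂_k / im ∂_{k+1}, so:

  H_0: rank C_0 − rank ∂_1 = 5 − 4 = 1, and the invariant factors of ∂_1 are all 1, so H_0 ≅ Z.
  H_1: rank ker ∂_1 − rank ∂_2 = (6 − 4) − 0 = 2, and there is no ∂_2, so H_1 ≅ Z^2.

As a check, the Euler characteristic is 5 − 6 = -1, which agrees with 1 − 2 = -1.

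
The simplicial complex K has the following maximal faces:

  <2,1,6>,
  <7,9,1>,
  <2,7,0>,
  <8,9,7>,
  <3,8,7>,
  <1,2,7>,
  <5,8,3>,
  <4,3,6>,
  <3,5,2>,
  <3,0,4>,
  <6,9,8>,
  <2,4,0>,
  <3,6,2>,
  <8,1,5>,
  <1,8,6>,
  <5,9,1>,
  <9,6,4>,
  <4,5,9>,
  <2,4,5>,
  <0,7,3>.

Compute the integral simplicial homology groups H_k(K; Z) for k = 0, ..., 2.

Order the vertices as 0 < 1 < 2 < 3 < 4 < 5 < 6 < 7 < 8 < 9. Listing each simplex with vertices in this order, K has dimension 2 with simplices:

  0-simplices (10): [0], [1], [2], [3], [4], [5], [6], [7], [8], [9]
  1-simplices (30): (30 of them)
  2-simplices (20): (20 of them)

giving chain groups C_0 ≅ Z^10, C_1 ≅ Z^30, C_2 ≅ Z^20.

Boundary ∂_1: C_1 → C_0 maps an edge to its endpoints' difference, ∂[p,q] = q − p. For instance
  ∂[5,9] = [9] − [5].
As a 10×30 matrix over Z this has rank 9, with invariant factors (1,1,1,1,1,1,1,1,1).

∂_2: C_2 → C_1 sends each 2-simplex [p,q,r] to [q,r] − [p,r] + [p,q]. For instance
  ∂[3,4,6] = [4,6] − [3,6] + [3,4],
  ∂[4,5,9] = [5,9] − [4,9] + [4,5].
This gives a 30×20 integer matrix of rank 20; reducing to Smith normal form yields diagonal entries (1,1,1,1,1,1,1,1,1,1,1,1,1,1,1,1,1,1,1,2).

From H_k ≅ ker(∂_k) / im(∂_{k+1}) we obtain:

  H_0: rank C_0 − rank ∂_1 = 10 − 9 = 1, and the invariant factors of ∂_1 are all 1, so H_0 = Z.
  H_1: rank ker ∂_1 − rank ∂_2 = (30 − 9) − 20 = 1, and ∂_2 has invariant factor 2 > 1, so H_1 = Z × Z/2.
  H_2: rank ker ∂_2 − rank ∂_3 = (20 − 20) − 0 = 0, and there is no ∂_3, so H_2 = 0.

As a check, the Euler characteristic is 10 − 30 + 20 = 0, which agrees with 1 − 1 + 0 = 0.

H_0 = Z,  H_1 = Z × Z/2,  H_2 = 0.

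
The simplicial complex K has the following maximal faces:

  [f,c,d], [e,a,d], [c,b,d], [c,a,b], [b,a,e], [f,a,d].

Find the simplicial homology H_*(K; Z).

H_0 = Z,  H_1 = Z,  H_2 = 0.

Fix the vertex order a < b < c < d < e < f and write every simplex with vertices in increasing order. Then dim K = 2 and the simplices of K are:

  0-simplices (6): a, b, c, d, e, f
  1-simplices (12): ab, ac, ad, ae, af, bc, bd, be, cd, cf, de, df
  2-simplices (6): abc, abe, ade, adf, bcd, cdf

Hence C_0 ≅ Z^6, C_1 ≅ Z^12, C_2 ≅ Z^6.

Boundary ∂_1: C_1 → C_0 maps an edge to its endpoints' difference, ∂[p,q] = q − p. For instance
  ∂cd = d − c.
The resulting 6×12 matrix has rank 5, and its Smith normal form has invariant factors (1,1,1,1,1).

∂_2: C_2 → C_1 sends each 2-simplex [p,q,r] to [q,r] − [p,r] + [p,q]. For instance
  ∂ade = de − ae + ad,
  ∂adf = df − af + ad.
This gives a 12×6 integer matrix of rank 6; reducing to Smith normal form yields diagonal entries (1,1,1,1,1,1).

Reading off H_k = ker ∂_k / im ∂_{k+1}:

  H_0: rank C_0 − rank ∂_1 = 6 − 5 = 1, and the invariant factors of ∂_1 are all 1, so H_0 = Z.
  H_1: rank ker ∂_1 − rank ∂_2 = (12 − 5) − 6 = 1, and the invariant factors of ∂_2 are all 1, so H_1 = Z.
  H_2: rank ker ∂_2 − rank ∂_3 = (6 − 6) − 0 = 0, and there is no ∂_3, so H_2 = 0.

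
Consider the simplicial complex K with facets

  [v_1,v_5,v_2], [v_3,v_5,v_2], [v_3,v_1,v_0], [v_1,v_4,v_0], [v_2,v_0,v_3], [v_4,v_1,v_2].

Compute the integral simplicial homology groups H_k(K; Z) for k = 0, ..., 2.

Fix the vertex order v_0 < v_1 < v_2 < v_3 < v_4 < v_5 and write every simplex with vertices in increasing order. Then dim K = 2 and the simplices of K are:

  0-simplices (6): [v_0], [v_1], [v_2], [v_3], [v_4], [v_5]
  1-simplices (12): [v_0,v_1], [v_0,v_2], [v_0,v_3], [v_0,v_4], [v_1,v_2], [v_1,v_3], [v_1,v_4], [v_1,v_5], [v_2,v_3], [v_2,v_4], [v_2,v_5], [v_3,v_5]
  2-simplices (6): [v_0,v_1,v_3], [v_0,v_1,v_4], [v_0,v_2,v_3], [v_1,v_2,v_4], [v_1,v_2,v_5], [v_2,v_3,v_5]

Hence C_0 ≅ Z^6, C_1 ≅ Z^12, C_2 ≅ Z^6.

Boundary ∂_1: C_1 → C_0 sends each edge [p,q] (with p < q) to q − p.
This gives a 6×12 integer matrix of rank 5; reducing to Smith normal form yields diagonal entries (1,1,1,1,1).

The boundary map ∂_2: C_2 → C_1 sends each 2-simplex [p,q,r] to [q,r] − [p,r] + [p,q]. For instance
  ∂[v_2,v_3,v_5] = [v_3,v_5] − [v_2,v_5] + [v_2,v_3],
  ∂[v_0,v_1,v_3] = [v_1,v_3] − [v_0,v_3] + [v_0,v_1].
The resulting 12×6 matrix has rank 6, and its Smith normal form has invariant factors (1,1,1,1,1,1).

Reading off H_k = ker ∂_k / im ∂_{k+1}:

  H_0: rank C_0 − rank ∂_1 = 6 − 5 = 1, and the invariant factors of ∂_1 are all 1, so H_0 ≅ Z.
  H_1: rank ker ∂_1 − rank ∂_2 = (12 − 5) − 6 = 1, and the invariant factors of ∂_2 are all 1, so H_1 ≅ Z.
  H_2: rank ker ∂_2 − rank ∂_3 = (6 − 6) − 0 = 0, and there is no ∂_3, so H_2 ≅ 0.

As a check, the Euler characteristic is 6 − 12 + 6 = 0, which agrees with 1 − 1 + 0 = 0.

H_0 ≅ Z,  H_1 ≅ Z,  H_2 = 0.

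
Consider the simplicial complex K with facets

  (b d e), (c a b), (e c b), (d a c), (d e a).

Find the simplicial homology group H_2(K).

We work with the vertex ordering a < b < c < d < e. The simplices of K, each written with vertices in increasing order, are:

  0-simplices (5): a, b, c, d, e
  1-simplices (10): ab, ac, ad, ae, bc, bd, be, cd, ce, de
  2-simplices (5): abc, acd, ade, bce, bde

so the chain groups are C_0 ≅ Z^5, C_1 ≅ Z^10, C_2 ≅ Z^5.

Boundary ∂_1: C_1 → C_0 sends each edge [p,q] (with p < q) to q − p. For instance
  ∂ce = e − c.
As a 5×10 matrix over Z this has rank 4, with invariant factors (1,1,1,1).

The boundary map ∂_2: C_2 → C_1 maps a triangle to the signed sum of its edges. For instance
  ∂ade = de − ae + ad,
  ∂bde = de − be + bd.
As a 10×5 matrix over Z this has rank 5, with invariant factors (1,1,1,1,1).

From H_k ≅ ker(∂_k) / im(∂_{k+1}) we obtain:

  H_2: rank ker ∂_2 − rank ∂_3 = (5 − 5) − 0 = 0, and there is no ∂_3, so H_2 = 0.

H_2 ≅ 0.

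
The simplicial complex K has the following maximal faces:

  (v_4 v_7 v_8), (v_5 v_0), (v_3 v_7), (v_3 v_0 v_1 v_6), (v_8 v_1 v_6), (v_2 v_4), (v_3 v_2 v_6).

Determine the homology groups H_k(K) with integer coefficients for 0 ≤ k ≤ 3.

Order the vertices as v_0 < v_1 < v_2 < v_3 < v_4 < v_5 < v_6 < v_7 < v_8. Listing each simplex with vertices in this order, K has dimension 3 with simplices:

  0-simplices (9): [v_0], [v_1], [v_2], [v_3], [v_4], [v_5], [v_6], [v_7], [v_8]
  1-simplices (16): (16 of them)
  2-simplices (7): [v_0,v_1,v_3], [v_0,v_1,v_6], [v_0,v_3,v_6], [v_1,v_3,v_6], [v_1,v_6,v_8], [v_2,v_3,v_6], [v_4,v_7,v_8]
  3-simplices (1): [v_0,v_1,v_3,v_6]

so the chain groups are C_0 ≅ Z^9, C_1 ≅ Z^16, C_2 ≅ Z^7, C_3 ≅ Z^1.

∂_1: C_1 → C_0 sends each edge [p,q] (with p < q) to q − p.
This gives a 9×16 integer matrix of rank 8; reducing to Smith normal form yields diagonal entries (1,1,1,1,1,1,1,1).

The boundary map ∂_2: C_2 → C_1 sends each 2-simplex [p,q,r] to [q,r] − [p,r] + [p,q]. For instance
  ∂[v_0,v_1,v_3] = [v_1,v_3] − [v_0,v_3] + [v_0,v_1],
  ∂[v_0,v_1,v_6] = [v_1,v_6] − [v_0,v_6] + [v_0,v_1].
The resulting 16×7 matrix has rank 6, and its Smith normal form has invariant factors (1,1,1,1,1,1).

The boundary map ∂_3: C_3 → C_2 sends each 3-simplex σ to the alternating sum Σ_i (−1)^i (σ with its i-th vertex removed). For instance
  ∂[v_0,v_1,v_3,v_6] = [v_1,v_3,v_6] − [v_0,v_3,v_6] + [v_0,v_1,v_6] − [v_0,v_1,v_3].
This gives a 7×1 integer matrix of rank 1; reducing to Smith normal form yields diagonal entries (1).

Reading off H_k = ker ∂_k / im ∂_{k+1}:

  H_0: rank C_0 − rank ∂_1 = 9 − 8 = 1, and the invariant factors of ∂_1 are all 1, so H_0 = Z.
  H_1: rank ker ∂_1 − rank ∂_2 = (16 − 8) − 6 = 2, and the invariant factors of ∂_2 are all 1, so H_1 = Z^2.
  H_2: rank ker ∂_2 − rank ∂_3 = (7 − 6) − 1 = 0, and the invariant factors of ∂_3 are all 1, so H_2 = 0.
  H_3: rank ker ∂_3 − rank ∂_4 = (1 − 1) − 0 = 0, and there is no ∂_4, so H_3 = 0.

H_0 ≅ Z,  H_1 ≅ Z^2,  H_2 = 0,  H_3 = 0.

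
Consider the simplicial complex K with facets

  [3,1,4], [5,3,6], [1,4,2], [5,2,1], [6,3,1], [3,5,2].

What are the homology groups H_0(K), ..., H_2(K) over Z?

H_0 = Z,  H_1 = Z,  H_2 = 0.

K has 6 vertices, 12 edges, 6 triangles.
rank ∂_0 = 0, rank ∂_1 = 5 ⇒ b_0 = 6 − 0 − 5 = 1; all invariant factors of ∂_1 are 1 so no torsion. So H_0 ≅ Z.
rank ∂_1 = 5, rank ∂_2 = 6 ⇒ b_1 = 12 − 5 − 6 = 1; all invariant factors of ∂_2 are 1 so no torsion. So H_1 ≅ Z.
rank ∂_2 = 6, rank ∂_3 = 0 ⇒ b_2 = 6 − 6 − 0 = 0. So H_2 ≅ 0.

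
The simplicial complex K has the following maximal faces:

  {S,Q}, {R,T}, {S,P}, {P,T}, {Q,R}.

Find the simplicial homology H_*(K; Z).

Order the vertices as P < Q < R < S < T. Listing each simplex with vertices in this order, K has dimension 1 with simplices:

  0-simplices (5): P, Q, R, S, T
  1-simplices (5): PS, PT, QR, QS, RT

so the chain groups are C_0 ≅ Z^5, C_1 ≅ Z^5.

The boundary map ∂_1: C_1 → C_0 is given by ∂[p,q] = [q] − [p].
This gives a 5×5 integer matrix of rank 4; reducing to Smith normal form yields diagonal entries (1,1,1,1).

Reading off H_k = ker ∂_k / im ∂_{k+1}:

  H_0: rank C_0 − rank ∂_1 = 5 − 4 = 1, and the invariant factors of ∂_1 are all 1, so H_0 = Z.
  H_1: rank ker ∂_1 − rank ∂_2 = (5 − 4) − 0 = 1, and there is no ∂_2, so H_1 = Z.

As a check, the Euler characteristic is 5 − 5 = 0, which agrees with 1 − 1 = 0.

H_0 = Z,  H_1 = Z.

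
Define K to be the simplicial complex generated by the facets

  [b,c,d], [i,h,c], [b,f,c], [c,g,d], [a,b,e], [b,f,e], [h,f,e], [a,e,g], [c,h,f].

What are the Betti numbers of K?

b_0 = 1, b_1 = 1, b_2 = 0.

Order the vertices as a < b < c < d < e < f < g < h < i. Listing each simplex with vertices in this order, K has dimension 2 with simplices:

  0-simplices (9): a, b, c, d, e, f, g, h, i
  1-simplices (18): ab, ae, ag, bc, bd, be, bf, cd, cf, cg, ch, ci, dg, ef, eg, eh, fh, hi
  2-simplices (9): abe, aeg, bcd, bcf, bef, cdg, cfh, chi, efh

so the chain groups are C_0 ≅ Z^9, C_1 ≅ Z^18, C_2 ≅ Z^9.

The boundary map ∂_1: C_1 → C_0 is given by ∂[p,q] = [q] − [p]. For instance
  ∂dg = g − d.
This gives a 9×18 integer matrix of rank 8; reducing to Smith normal form yields diagonal entries (1,1,1,1,1,1,1,1).

The boundary map ∂_2: C_2 → C_1 sends each 2-simplex [p,q,r] to [q,r] − [p,r] + [p,q]. For instance
  ∂aeg = eg − ag + ae,
  ∂bcd = cd − bd + bc.
This gives a 18×9 integer matrix of rank 9; reducing to Smith normal form yields diagonal entries (1,1,1,1,1,1,1,1,1).

Computing H_k = (kernel of ∂_k) / (image of ∂_{k+1}):

  H_0: rank C_0 − rank ∂_1 = 9 − 8 = 1, and the invariant factors of ∂_1 are all 1, so H_0 = Z.
  H_1: rank ker ∂_1 − rank ∂_2 = (18 − 8) − 9 = 1, and the invariant factors of ∂_2 are all 1, so H_1 = Z.
  H_2: rank ker ∂_2 − rank ∂_3 = (9 − 9) − 0 = 0, and there is no ∂_3, so H_2 = 0.

Hence the Betti numbers are b_0 = 1, b_1 = 1, b_2 = 0.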